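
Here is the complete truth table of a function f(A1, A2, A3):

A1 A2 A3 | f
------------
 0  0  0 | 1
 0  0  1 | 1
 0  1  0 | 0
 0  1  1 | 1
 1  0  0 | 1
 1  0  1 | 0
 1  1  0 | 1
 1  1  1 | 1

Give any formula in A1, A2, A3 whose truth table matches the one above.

f is 0 on only 2 rows — (0,1,0), (1,0,1). Writing each as a minterm (¬A1·A2·¬A3, A1·¬A2·A3) and OR-ing them characterizes exactly where f=0, so f is the negation of that disjunction.

f(A1, A2, A3) = (((A1' · A2) · A3') + ((A1 · A2') · A3))'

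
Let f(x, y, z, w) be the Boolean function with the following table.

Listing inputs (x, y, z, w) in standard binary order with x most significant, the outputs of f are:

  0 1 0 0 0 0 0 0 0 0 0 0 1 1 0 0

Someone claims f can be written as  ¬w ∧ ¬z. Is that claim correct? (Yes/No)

No

Test each input against both f and the formula:
  x=0, y=0, z=0, w=0: formula gives 1, but f = 0 ✗
Since they disagree at (0,0,0,0), the expression is not a correct formula for f.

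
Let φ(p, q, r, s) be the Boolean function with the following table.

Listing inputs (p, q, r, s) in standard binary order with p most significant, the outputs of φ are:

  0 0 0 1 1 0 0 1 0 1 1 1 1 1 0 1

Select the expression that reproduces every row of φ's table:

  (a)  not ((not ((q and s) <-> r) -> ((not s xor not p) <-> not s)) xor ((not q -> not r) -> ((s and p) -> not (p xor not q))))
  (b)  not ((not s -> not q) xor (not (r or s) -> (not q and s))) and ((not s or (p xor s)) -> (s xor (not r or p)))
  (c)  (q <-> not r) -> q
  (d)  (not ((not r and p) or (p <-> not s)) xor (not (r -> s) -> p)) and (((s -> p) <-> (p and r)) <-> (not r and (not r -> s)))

b

(a) disagrees with φ on (0,0,0,0) (formula → 1, table → 0); rule it out.
(c) disagrees with φ on (0,0,0,0) (formula → 1, table → 0); rule it out.
(d) disagrees with φ on (0,0,0,1) (formula → 1, table → 0); rule it out.
(b) is the remaining candidate, and it agrees with φ on all 16 inputs.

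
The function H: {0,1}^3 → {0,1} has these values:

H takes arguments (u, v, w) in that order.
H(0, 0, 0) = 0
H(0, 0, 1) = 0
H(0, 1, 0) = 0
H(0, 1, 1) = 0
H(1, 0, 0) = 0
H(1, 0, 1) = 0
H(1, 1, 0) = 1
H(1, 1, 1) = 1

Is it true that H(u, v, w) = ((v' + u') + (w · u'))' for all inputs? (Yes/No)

Check the formula against H row by row:
  u=0, v=0, w=0: formula gives 0, H = 0 ✓
  u=0, v=0, w=1: formula gives 0, H = 0 ✓
  u=0, v=1, w=0: formula gives 0, H = 0 ✓
  u=0, v=1, w=1: formula gives 0, H = 0 ✓
  u=1, v=0, w=0: formula gives 0, H = 0 ✓
  … (the remaining 3 rows also agree.)
All 8 rows match — the expression computes H exactly.

Yes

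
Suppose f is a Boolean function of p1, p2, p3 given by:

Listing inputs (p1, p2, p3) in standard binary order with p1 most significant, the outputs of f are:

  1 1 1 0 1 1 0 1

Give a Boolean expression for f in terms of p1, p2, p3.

f is 0 on only 2 rows — (0,1,1), (1,1,0). Writing each as a minterm (¬p1·p2·p3, p1·p2·¬p3) and OR-ing them characterizes exactly where f=0, so f is the negation of that disjunction.

f(p1, p2, p3) = ~(((~p1 & p2) & p3) | ((p1 & p2) & ~p3))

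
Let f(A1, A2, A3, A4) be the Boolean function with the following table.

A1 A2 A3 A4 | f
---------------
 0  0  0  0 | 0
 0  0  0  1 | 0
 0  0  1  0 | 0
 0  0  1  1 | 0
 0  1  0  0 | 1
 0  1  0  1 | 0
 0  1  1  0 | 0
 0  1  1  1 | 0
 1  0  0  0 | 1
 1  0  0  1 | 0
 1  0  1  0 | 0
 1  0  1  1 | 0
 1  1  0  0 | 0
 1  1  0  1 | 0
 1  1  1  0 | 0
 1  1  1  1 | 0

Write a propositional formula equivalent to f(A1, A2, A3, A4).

f=1 on 2 inputs: (0,1,0,0), (1,0,0,0). Reading each as a conjunction of literals (¬A1·A2·¬A3·¬A4, A1·¬A2·¬A3·¬A4) and taking the OR gives the canonical DNF.

f(A1, A2, A3, A4) = (((NOT A1 AND A2) AND NOT A3) AND NOT A4) OR (((A1 AND NOT A2) AND NOT A3) AND NOT A4)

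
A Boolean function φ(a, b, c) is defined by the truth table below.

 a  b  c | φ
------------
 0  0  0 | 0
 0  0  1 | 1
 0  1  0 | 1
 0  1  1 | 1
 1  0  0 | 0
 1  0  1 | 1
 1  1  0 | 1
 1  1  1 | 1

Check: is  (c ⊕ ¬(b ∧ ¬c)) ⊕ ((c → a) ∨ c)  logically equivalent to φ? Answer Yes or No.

Evaluate (c ⊕ ¬(b ∧ ¬c)) ⊕ ((c → a) ∨ c) on each row and compare to φ:
  a=0, b=0, c=0: formula gives 0, φ = 0 ✓
  a=0, b=0, c=1: formula gives 1, φ = 1 ✓
  a=0, b=1, c=0: formula gives 1, φ = 1 ✓
  a=0, b=1, c=1: formula gives 1, φ = 1 ✓
  a=1, b=0, c=0: formula gives 0, φ = 0 ✓
  … (the remaining 3 rows also agree.)
Every row agrees, so the formula is equivalent.

Yes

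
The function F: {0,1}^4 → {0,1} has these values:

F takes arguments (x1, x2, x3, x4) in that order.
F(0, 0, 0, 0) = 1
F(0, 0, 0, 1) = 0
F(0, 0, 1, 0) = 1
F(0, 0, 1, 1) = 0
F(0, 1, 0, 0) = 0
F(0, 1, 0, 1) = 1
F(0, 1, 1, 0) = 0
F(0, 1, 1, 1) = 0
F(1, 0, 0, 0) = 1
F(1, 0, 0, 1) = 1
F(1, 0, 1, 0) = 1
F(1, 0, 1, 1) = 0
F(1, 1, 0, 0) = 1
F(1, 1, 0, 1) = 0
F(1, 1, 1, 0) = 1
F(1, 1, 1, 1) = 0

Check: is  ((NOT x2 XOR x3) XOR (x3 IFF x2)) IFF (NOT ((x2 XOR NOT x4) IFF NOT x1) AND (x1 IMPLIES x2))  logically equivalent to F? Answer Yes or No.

Check the formula against F row by row:
  x1=0, x2=0, x3=0, x4=0: formula gives 1, F = 1 ✓
  x1=0, x2=0, x3=0, x4=1: formula gives 0, F = 0 ✓
  x1=0, x2=0, x3=1, x4=0: formula gives 1, F = 1 ✓
  x1=0, x2=0, x3=1, x4=1: formula gives 0, F = 0 ✓
  …
  x1=0, x2=1, x3=1, x4=1: formula gives 1, but F = 0 ✗
A single disagreement suffices: at (0,1,1,1) they differ, so the formula does not compute F.

No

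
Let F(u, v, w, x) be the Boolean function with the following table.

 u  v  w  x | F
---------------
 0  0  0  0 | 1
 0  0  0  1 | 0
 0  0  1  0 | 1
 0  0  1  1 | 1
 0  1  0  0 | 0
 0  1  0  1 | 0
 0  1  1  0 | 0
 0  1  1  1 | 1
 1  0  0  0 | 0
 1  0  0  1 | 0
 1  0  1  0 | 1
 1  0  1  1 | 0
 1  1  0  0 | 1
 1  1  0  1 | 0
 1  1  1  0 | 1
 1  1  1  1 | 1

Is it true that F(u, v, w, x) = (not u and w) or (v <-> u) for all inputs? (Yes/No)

No

Test each input against both F and the formula:
  u=0, v=0, w=0, x=0: formula gives 1, F = 1 ✓
  u=0, v=0, w=0, x=1: formula gives 1, but F = 0 ✗
A single disagreement suffices: at (0,0,0,1) they differ, so the formula does not compute F.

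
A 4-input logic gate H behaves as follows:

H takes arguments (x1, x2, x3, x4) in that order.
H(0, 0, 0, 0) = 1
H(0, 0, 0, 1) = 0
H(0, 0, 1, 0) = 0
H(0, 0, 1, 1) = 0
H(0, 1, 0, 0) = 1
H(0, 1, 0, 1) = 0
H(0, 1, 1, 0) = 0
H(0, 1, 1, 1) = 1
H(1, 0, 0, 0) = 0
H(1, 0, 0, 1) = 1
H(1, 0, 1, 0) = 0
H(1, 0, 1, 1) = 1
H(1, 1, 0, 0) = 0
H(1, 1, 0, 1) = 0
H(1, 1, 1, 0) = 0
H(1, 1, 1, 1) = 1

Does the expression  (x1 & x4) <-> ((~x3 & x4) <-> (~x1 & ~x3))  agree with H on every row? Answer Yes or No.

Test each input against both H and the formula:
  x1=0, x2=0, x3=0, x4=0: formula gives 1, H = 1 ✓
  x1=0, x2=0, x3=0, x4=1: formula gives 0, H = 0 ✓
  x1=0, x2=0, x3=1, x4=0: formula gives 0, H = 0 ✓
  x1=0, x2=0, x3=1, x4=1: formula gives 0, H = 0 ✓
  …
  x1=0, x2=1, x3=1, x4=1: formula gives 0, but H = 1 ✗
Since they disagree at (0,1,1,1), the expression is not a correct formula for H.

No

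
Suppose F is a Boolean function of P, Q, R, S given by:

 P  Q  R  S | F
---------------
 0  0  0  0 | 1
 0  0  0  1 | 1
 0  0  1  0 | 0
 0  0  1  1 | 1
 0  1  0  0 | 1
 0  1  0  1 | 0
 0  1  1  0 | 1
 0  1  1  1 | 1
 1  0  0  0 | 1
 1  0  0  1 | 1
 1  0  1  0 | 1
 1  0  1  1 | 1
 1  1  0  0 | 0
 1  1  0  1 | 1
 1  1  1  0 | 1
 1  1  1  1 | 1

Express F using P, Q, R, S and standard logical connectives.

F is 0 on only 3 rows — (0,0,1,0), (0,1,0,1), (1,1,0,0). Writing each as a minterm (¬P·¬Q·R·¬S, ¬P·Q·¬R·S, P·Q·¬R·¬S) and OR-ing them characterizes exactly where F=0, so F is the negation of that disjunction.

F(P, Q, R, S) = ¬(((((¬P ∧ ¬Q) ∧ R) ∧ ¬S) ∨ (((¬P ∧ Q) ∧ ¬R) ∧ S)) ∨ (((P ∧ Q) ∧ ¬R) ∧ ¬S))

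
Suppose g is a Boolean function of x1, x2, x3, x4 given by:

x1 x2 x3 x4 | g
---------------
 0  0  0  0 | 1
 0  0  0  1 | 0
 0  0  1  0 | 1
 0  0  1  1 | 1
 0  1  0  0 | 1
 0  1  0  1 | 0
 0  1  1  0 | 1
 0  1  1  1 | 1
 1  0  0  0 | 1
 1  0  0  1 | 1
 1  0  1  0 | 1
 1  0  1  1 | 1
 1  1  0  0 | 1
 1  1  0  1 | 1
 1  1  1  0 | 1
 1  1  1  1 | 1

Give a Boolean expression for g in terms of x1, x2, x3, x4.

g(x1, x2, x3, x4) = ~((((~x1 & ~x2) & ~x3) & x4) | (((~x1 & x2) & ~x3) & x4))

The 0-rows are (0,0,0,1), (0,1,0,1). Take each as a conjunction (¬x1·¬x2·¬x3·x4, ¬x1·x2·¬x3·x4), form their disjunction, and complement — that gives a formula that is 1 everywhere g is.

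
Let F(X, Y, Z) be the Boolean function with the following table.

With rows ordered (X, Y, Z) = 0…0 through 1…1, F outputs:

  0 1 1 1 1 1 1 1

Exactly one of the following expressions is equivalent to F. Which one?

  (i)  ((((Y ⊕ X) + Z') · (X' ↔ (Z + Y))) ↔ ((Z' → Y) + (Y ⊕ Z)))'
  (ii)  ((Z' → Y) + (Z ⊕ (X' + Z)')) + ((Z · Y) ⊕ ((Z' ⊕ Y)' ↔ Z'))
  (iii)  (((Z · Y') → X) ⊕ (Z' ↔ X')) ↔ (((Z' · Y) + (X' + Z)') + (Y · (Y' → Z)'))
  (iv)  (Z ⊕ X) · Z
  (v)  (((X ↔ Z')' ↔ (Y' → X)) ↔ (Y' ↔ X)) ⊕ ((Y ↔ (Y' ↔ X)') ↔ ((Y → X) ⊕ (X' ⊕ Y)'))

ii

(i) disagrees with F on (0,1,0) (formula → 0, table → 1); rule it out.
(iii) disagrees with F on (0,0,0) (formula → 1, table → 0); rule it out.
(iv) disagrees with F on (0,1,0) (formula → 0, table → 1); rule it out.
(v) disagrees with F on (0,0,0) (formula → 1, table → 0); rule it out.
(ii) is the remaining candidate, and it agrees with F on all 8 inputs.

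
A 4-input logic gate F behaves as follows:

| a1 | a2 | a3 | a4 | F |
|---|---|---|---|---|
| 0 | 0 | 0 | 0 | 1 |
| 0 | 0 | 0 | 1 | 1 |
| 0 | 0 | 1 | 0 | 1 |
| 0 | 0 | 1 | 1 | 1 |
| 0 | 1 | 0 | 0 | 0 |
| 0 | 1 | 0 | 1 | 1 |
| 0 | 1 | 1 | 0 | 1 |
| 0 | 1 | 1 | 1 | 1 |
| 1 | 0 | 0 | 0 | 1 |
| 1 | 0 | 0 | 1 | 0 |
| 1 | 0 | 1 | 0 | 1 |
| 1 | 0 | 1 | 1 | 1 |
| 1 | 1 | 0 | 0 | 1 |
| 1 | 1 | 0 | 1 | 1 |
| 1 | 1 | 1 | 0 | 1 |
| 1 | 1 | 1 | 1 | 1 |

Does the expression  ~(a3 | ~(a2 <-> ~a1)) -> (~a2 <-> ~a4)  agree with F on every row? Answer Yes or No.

Check the formula against F row by row:
  a1=0, a2=0, a3=0, a4=0: formula gives 1, F = 1 ✓
  a1=0, a2=0, a3=0, a4=1: formula gives 1, F = 1 ✓
  a1=0, a2=0, a3=1, a4=0: formula gives 1, F = 1 ✓
  a1=0, a2=0, a3=1, a4=1: formula gives 1, F = 1 ✓
  … (the remaining 12 rows also agree.)
All 16 rows match — the expression computes F exactly.

Yes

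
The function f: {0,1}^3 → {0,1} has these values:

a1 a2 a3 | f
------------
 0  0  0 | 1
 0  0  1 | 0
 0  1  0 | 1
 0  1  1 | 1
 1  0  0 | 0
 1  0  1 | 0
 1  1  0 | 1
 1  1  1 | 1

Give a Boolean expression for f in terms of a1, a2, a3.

There are just 3 zero rows: (0,0,1), (1,0,0), (1,0,1). Their minterms are ¬a1·¬a2·a3, a1·¬a2·¬a3, a1·¬a2·a3; the OR of those covers precisely the 0-outputs, and negating it yields f.

f(a1, a2, a3) = ((((a1' · a2') · a3) + ((a1 · a2') · a3')) + ((a1 · a2') · a3))'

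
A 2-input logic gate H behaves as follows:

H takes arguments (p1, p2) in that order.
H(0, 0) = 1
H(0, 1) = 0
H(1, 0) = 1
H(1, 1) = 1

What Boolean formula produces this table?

H(p1, p2) = p2 -> p1

This is p2 → p1 (false only at 0,1).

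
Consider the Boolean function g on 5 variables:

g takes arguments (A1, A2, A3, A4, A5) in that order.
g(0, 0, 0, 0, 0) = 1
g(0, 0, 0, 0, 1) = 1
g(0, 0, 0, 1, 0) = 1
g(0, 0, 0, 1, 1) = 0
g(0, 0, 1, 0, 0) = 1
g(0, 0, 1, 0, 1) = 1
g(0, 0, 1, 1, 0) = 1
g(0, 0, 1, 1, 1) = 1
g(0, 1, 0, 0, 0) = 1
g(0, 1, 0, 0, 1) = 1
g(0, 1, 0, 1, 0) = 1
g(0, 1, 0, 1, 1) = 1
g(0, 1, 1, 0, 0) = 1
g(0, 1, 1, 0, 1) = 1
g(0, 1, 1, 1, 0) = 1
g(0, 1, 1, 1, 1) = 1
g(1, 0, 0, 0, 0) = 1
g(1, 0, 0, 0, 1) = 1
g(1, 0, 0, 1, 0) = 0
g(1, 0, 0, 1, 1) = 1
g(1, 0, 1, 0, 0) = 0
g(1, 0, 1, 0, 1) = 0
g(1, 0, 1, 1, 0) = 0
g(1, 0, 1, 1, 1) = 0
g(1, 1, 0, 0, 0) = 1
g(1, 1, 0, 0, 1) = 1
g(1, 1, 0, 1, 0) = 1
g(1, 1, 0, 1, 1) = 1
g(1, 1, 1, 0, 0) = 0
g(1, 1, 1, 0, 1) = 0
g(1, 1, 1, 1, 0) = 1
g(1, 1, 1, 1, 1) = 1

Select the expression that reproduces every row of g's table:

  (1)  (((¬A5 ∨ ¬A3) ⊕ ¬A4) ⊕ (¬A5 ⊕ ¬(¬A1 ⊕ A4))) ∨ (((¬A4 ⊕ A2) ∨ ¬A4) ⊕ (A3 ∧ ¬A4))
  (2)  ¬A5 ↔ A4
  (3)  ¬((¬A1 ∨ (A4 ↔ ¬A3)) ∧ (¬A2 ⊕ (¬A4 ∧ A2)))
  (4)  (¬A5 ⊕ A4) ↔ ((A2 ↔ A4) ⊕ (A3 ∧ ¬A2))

(2) fails at (0,0,0,0,0): the formula yields 0, g is 1.
(3) fails at (0,0,0,0,0): the formula yields 0, g is 1.
(4) fails at (0,0,0,0,1): the formula yields 0, g is 1.
Only (1) survives; checking it on all 32 rows confirms it matches g.

1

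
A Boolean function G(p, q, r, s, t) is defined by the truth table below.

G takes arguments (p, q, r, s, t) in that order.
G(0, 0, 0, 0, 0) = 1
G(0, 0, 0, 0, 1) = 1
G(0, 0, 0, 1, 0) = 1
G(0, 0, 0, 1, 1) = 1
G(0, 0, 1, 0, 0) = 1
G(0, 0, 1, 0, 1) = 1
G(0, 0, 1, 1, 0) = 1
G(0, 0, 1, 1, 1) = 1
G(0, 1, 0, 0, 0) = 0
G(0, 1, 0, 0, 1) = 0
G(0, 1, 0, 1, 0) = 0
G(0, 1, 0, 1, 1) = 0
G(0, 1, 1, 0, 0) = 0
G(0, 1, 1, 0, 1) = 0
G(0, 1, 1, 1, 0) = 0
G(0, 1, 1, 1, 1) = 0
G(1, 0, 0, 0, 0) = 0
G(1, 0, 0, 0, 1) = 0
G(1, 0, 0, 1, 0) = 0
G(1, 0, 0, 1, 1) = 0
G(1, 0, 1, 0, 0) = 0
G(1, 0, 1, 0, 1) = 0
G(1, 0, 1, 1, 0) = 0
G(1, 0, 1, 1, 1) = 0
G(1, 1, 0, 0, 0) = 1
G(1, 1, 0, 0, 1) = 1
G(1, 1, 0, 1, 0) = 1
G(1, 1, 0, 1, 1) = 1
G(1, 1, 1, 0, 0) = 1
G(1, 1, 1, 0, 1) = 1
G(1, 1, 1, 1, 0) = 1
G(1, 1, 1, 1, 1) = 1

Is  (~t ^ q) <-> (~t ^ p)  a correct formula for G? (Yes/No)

Yes

Check the formula against G row by row:
  p=0, q=0, r=0, s=0, t=0: formula gives 1, G = 1 ✓
  p=0, q=0, r=0, s=0, t=1: formula gives 1, G = 1 ✓
  p=0, q=0, r=0, s=1, t=0: formula gives 1, G = 1 ✓
  p=0, q=0, r=0, s=1, t=1: formula gives 1, G = 1 ✓
  … (the remaining 28 rows also agree.)
No disagreement on any input; they are logically equivalent.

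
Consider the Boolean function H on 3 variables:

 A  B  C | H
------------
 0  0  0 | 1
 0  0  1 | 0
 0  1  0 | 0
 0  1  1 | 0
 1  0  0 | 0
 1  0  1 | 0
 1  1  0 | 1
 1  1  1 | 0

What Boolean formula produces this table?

H=1 on 2 inputs: (0,0,0), (1,1,0). Reading each as a conjunction of literals (¬A·¬B·¬C, A·B·¬C) and taking the OR gives the canonical DNF.

H(A, B, C) = ((¬A ∧ ¬B) ∧ ¬C) ∨ ((A ∧ B) ∧ ¬C)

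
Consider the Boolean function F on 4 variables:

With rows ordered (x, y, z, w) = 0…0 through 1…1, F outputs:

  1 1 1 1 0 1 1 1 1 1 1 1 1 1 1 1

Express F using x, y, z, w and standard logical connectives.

F is 0 on exactly one input, (0,1,0,0), whose minterm is ¬x·y·¬z·¬w. So F is the negation of that single conjunction.

F(x, y, z, w) = NOT (((NOT x AND y) AND NOT z) AND NOT w)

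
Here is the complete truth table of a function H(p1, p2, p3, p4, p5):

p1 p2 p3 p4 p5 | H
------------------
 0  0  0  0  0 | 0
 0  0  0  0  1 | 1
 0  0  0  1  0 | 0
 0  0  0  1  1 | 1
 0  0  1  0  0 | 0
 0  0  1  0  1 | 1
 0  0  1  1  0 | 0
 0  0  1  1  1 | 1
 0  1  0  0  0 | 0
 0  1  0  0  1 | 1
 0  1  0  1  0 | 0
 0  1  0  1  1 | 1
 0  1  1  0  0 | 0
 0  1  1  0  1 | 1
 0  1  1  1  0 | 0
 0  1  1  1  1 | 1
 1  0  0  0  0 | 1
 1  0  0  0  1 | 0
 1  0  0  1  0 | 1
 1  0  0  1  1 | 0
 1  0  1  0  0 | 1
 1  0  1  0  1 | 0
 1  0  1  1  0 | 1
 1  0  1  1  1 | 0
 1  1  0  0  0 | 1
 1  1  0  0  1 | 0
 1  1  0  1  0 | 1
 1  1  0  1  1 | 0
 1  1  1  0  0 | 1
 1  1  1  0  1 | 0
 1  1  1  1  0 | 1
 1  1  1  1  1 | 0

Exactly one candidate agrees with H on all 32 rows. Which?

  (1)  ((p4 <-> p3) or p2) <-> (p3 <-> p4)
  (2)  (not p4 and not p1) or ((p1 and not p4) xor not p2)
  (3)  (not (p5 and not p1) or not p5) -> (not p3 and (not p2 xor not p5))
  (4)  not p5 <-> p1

4

(1) disagrees with H on (0,0,0,0,0) (formula → 1, table → 0); rule it out.
(2) disagrees with H on (0,0,0,0,0) (formula → 1, table → 0); rule it out.
(3) disagrees with H on (0,1,0,0,0) (formula → 1, table → 0); rule it out.
(4) is the remaining candidate, and it agrees with H on all 32 inputs.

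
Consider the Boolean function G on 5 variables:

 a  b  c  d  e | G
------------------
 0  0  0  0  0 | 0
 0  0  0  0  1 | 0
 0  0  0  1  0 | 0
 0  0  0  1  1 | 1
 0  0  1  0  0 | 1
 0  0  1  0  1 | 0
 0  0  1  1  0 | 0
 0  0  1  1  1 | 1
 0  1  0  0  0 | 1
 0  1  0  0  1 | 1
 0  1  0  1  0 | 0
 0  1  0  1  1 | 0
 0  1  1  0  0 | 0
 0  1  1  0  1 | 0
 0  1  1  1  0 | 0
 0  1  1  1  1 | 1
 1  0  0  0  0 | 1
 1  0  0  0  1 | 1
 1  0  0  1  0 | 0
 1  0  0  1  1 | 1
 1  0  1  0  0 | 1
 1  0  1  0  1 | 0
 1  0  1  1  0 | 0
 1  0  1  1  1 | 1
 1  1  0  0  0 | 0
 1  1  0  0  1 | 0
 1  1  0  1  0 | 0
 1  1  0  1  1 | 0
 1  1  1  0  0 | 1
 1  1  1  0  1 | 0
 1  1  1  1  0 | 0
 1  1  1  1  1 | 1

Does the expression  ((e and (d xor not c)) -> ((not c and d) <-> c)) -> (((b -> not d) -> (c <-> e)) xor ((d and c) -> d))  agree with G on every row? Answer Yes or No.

No

Test each input against both G and the formula:
  a=0, b=0, c=0, d=0, e=0: formula gives 0, G = 0 ✓
  a=0, b=0, c=0, d=0, e=1: formula gives 1, but G = 0 ✗
Row (0,0,0,0,1) is a counterexample, so the formula is not equivalent to G.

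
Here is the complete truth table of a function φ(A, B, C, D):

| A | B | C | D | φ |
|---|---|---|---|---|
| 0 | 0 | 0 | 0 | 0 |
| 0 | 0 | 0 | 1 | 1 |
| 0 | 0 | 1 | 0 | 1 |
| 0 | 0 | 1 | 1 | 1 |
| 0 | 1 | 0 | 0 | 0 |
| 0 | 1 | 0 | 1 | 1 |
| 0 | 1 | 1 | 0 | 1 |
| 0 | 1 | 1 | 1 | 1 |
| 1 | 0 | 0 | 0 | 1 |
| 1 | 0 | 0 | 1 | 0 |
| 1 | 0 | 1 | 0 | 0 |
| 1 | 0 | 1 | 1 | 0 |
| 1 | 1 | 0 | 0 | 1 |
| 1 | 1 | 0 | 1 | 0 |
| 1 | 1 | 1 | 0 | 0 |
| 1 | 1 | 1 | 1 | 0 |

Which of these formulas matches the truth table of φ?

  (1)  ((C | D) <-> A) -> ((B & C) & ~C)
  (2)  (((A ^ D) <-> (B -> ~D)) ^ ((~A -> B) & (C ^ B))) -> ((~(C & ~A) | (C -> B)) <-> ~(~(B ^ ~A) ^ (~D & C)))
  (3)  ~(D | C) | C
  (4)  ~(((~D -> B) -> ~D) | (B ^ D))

(2) disagrees with φ on (0,0,0,0) (formula → 1, table → 0); rule it out.
(3) disagrees with φ on (0,0,0,0) (formula → 1, table → 0); rule it out.
(4) disagrees with φ on (0,0,0,1) (formula → 0, table → 1); rule it out.
(1) is the remaining candidate, and it agrees with φ on all 16 inputs.

1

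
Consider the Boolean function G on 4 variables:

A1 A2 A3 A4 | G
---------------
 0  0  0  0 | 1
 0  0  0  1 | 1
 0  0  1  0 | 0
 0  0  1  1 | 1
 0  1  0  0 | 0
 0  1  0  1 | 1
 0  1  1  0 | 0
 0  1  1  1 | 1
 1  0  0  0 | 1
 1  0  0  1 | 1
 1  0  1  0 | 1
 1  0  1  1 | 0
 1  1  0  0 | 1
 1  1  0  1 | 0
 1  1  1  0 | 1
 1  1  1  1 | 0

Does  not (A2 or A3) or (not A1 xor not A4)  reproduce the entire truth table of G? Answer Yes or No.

Evaluate not (A2 or A3) or (not A1 xor not A4) on each row and compare to G:
  A1=0, A2=0, A3=0, A4=0: formula gives 1, G = 1 ✓
  A1=0, A2=0, A3=0, A4=1: formula gives 1, G = 1 ✓
  A1=0, A2=0, A3=1, A4=0: formula gives 0, G = 0 ✓
  A1=0, A2=0, A3=1, A4=1: formula gives 1, G = 1 ✓
  … (the remaining 12 rows also agree.)
All 16 rows match — the expression computes G exactly.

Yes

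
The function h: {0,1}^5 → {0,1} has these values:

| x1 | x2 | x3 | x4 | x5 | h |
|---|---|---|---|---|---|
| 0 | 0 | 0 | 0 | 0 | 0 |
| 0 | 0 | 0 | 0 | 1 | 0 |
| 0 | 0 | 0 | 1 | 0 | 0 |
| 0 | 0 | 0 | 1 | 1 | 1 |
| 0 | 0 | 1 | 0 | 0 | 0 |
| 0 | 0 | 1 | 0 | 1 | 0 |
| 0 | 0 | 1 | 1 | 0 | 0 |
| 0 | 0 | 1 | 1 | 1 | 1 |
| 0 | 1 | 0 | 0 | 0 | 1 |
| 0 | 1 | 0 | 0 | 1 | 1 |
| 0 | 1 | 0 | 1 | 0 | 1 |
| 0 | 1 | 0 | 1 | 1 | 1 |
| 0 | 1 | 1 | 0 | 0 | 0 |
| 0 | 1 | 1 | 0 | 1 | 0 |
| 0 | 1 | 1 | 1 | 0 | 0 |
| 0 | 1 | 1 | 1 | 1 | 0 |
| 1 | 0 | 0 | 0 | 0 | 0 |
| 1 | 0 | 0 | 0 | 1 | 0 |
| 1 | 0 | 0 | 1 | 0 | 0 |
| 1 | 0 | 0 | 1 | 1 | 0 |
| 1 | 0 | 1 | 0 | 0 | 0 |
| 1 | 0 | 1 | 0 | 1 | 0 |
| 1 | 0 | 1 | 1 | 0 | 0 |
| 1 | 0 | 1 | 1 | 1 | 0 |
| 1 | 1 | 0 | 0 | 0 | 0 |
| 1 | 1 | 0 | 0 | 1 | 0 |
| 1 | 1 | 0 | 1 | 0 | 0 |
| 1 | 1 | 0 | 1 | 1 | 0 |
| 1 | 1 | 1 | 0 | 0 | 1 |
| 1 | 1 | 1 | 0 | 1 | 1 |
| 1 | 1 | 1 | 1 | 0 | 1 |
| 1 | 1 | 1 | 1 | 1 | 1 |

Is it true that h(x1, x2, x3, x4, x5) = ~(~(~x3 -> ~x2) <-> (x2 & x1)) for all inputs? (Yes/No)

No

Test each input against both h and the formula:
  x1=0, x2=0, x3=0, x4=0, x5=0: formula gives 0, h = 0 ✓
  x1=0, x2=0, x3=0, x4=0, x5=1: formula gives 0, h = 0 ✓
  x1=0, x2=0, x3=0, x4=1, x5=0: formula gives 0, h = 0 ✓
  x1=0, x2=0, x3=0, x4=1, x5=1: formula gives 0, but h = 1 ✗
Row (0,0,0,1,1) is a counterexample, so the formula is not equivalent to h.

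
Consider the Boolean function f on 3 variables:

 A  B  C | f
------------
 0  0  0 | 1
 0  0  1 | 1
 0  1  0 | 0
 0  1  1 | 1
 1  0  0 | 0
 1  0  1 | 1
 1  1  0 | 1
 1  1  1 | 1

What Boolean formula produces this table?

f(A, B, C) = NOT (((NOT A AND B) AND NOT C) OR ((A AND NOT B) AND NOT C))

f is 0 on only 2 rows — (0,1,0), (1,0,0). Writing each as a minterm (¬A·B·¬C, A·¬B·¬C) and OR-ing them characterizes exactly where f=0, so f is the negation of that disjunction.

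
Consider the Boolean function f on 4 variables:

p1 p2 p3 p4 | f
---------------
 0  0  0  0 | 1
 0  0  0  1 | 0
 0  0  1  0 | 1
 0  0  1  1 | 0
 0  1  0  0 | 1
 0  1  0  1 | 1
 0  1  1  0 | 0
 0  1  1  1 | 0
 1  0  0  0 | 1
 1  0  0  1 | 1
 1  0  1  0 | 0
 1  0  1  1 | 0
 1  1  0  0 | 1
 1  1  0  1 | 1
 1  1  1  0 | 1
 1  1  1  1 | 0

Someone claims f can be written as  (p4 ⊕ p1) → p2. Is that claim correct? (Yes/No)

Test each input against both f and the formula:
  p1=0, p2=0, p3=0, p4=0: formula gives 1, f = 1 ✓
  p1=0, p2=0, p3=0, p4=1: formula gives 0, f = 0 ✓
  p1=0, p2=0, p3=1, p4=0: formula gives 1, f = 1 ✓
  p1=0, p2=0, p3=1, p4=1: formula gives 0, f = 0 ✓
  …
  p1=0, p2=1, p3=1, p4=0: formula gives 1, but f = 0 ✗
A single disagreement suffices: at (0,1,1,0) they differ, so the formula does not compute f.

No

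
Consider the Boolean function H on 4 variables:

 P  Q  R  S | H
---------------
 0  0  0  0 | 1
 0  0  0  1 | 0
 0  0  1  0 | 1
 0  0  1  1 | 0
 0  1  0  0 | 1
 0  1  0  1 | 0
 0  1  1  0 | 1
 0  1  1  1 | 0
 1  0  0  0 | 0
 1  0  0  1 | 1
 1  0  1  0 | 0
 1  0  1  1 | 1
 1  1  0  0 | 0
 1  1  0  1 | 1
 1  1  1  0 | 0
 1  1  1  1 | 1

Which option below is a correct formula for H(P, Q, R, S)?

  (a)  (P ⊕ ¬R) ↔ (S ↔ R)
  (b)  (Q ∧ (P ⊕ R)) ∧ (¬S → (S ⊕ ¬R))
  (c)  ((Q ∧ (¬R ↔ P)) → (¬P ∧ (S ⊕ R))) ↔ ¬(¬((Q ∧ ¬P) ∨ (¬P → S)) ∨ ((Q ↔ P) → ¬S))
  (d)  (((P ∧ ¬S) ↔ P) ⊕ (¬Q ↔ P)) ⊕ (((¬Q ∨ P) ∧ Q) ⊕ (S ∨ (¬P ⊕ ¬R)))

(b): at (0,0,0,0) it gives 0, but H = 1 — eliminated.
(c): at (0,0,0,0) it gives 0, but H = 1 — eliminated.
(d): at (0,0,1,0) it gives 0, but H = 1 — eliminated.
(a) is the remaining candidate, and it agrees with H on all 16 inputs.

a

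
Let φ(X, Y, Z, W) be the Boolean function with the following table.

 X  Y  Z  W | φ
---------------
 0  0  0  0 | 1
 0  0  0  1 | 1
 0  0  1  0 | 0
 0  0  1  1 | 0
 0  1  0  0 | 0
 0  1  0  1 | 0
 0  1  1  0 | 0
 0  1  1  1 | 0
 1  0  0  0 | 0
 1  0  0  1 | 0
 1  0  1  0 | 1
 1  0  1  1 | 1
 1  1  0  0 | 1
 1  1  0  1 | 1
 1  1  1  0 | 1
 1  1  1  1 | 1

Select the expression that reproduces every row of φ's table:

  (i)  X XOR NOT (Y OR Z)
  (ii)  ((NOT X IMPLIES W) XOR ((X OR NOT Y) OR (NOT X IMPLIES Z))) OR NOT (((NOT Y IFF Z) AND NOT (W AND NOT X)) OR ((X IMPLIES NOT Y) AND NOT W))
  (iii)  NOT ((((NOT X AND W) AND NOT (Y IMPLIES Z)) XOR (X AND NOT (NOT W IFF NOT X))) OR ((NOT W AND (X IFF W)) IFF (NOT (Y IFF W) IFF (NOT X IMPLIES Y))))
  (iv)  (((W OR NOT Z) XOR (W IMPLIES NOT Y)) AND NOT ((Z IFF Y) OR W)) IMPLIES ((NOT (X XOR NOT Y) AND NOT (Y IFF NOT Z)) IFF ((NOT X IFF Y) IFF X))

i

(ii) fails at (0,0,1,0): the formula yields 1, φ is 0.
(iii) fails at (0,0,0,0): the formula yields 0, φ is 1.
(iv) fails at (0,0,1,1): the formula yields 1, φ is 0.
That leaves (i). Evaluating it on every row reproduces the table of φ exactly.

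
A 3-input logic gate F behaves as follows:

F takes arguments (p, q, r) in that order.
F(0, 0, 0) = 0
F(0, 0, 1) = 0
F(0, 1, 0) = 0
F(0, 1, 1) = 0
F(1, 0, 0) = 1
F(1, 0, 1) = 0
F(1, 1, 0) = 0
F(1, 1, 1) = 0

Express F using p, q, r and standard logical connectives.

F(p, q, r) = (p AND NOT q) AND NOT r

F is 1 on exactly one input, (1,0,0), whose minterm is p·¬q·¬r. So F is just that conjunction.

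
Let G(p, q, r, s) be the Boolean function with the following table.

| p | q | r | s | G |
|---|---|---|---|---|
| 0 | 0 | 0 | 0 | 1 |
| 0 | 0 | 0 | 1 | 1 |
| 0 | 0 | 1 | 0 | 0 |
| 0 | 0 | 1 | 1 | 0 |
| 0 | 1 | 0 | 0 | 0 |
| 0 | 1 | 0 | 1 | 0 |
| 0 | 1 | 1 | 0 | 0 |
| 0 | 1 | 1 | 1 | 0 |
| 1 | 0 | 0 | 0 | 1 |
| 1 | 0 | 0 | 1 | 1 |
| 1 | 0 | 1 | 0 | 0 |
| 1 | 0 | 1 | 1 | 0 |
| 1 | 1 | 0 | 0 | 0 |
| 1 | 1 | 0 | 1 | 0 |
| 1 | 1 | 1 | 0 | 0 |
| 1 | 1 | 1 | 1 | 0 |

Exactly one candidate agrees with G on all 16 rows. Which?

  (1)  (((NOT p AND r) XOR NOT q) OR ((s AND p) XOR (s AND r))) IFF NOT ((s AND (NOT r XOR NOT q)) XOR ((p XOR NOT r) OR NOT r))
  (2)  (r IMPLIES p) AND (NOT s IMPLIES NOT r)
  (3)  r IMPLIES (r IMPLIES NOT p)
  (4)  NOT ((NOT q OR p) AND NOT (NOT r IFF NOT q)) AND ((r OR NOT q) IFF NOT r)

4

(1) disagrees with G on (0,0,0,0) (formula → 0, table → 1); rule it out.
(2) disagrees with G on (0,1,0,0) (formula → 1, table → 0); rule it out.
(3) disagrees with G on (0,0,1,0) (formula → 1, table → 0); rule it out.
(4) is the remaining candidate, and it agrees with G on all 16 inputs.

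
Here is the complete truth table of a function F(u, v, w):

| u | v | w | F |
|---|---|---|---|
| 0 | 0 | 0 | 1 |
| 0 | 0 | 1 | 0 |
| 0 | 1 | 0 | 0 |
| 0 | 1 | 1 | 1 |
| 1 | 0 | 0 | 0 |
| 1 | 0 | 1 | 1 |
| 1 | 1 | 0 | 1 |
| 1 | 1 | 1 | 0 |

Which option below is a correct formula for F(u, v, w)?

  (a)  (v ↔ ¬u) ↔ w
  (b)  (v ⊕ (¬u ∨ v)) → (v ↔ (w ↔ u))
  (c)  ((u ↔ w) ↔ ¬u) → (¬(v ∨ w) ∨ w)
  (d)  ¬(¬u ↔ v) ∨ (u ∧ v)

a

(b): at (0,0,0) it gives 0, but F = 1 — eliminated.
(c): at (0,0,1) it gives 1, but F = 0 — eliminated.
(d): at (0,0,1) it gives 1, but F = 0 — eliminated.
That leaves (a). Evaluating it on every row reproduces the table of F exactly.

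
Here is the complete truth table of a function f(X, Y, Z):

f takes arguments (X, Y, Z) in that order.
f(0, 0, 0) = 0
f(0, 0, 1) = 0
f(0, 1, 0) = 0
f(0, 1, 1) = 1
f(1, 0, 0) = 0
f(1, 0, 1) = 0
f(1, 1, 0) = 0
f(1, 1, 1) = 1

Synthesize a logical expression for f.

f(X, Y, Z) = ((X' · Y) · Z) + ((X · Y) · Z)

Collect the rows where f=1 — (0,1,1), (1,1,1) — and write one minterm per row: ¬X·Y·Z, X·Y·Z. Their union (logical OR) reproduces the table exactly.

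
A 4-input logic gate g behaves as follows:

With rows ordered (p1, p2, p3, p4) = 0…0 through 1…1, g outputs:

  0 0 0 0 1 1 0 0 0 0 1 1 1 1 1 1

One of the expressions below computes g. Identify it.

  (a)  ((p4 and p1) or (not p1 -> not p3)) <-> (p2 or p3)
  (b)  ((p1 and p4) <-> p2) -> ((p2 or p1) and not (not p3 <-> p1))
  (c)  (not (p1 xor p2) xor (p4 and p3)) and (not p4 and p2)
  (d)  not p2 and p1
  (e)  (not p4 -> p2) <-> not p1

(b) fails at (0,1,1,0): the formula yields 1, g is 0.
(c) fails at (0,1,0,0): the formula yields 0, g is 1.
(d) fails at (0,1,0,0): the formula yields 0, g is 1.
(e) fails at (0,0,0,1): the formula yields 1, g is 0.
That leaves (a). Evaluating it on every row reproduces the table of g exactly.

a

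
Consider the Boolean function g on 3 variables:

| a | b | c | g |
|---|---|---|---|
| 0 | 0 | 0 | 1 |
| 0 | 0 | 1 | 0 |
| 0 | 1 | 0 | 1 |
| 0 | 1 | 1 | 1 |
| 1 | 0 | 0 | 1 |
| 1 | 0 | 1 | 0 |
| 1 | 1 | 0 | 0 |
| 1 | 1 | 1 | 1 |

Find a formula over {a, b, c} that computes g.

g(a, b, c) = ((((a' · b') · c) + ((a · b') · c)) + ((a · b) · c'))'

g is 0 on only 3 rows — (0,0,1), (1,0,1), (1,1,0). Writing each as a minterm (¬a·¬b·c, a·¬b·c, a·b·¬c) and OR-ing them characterizes exactly where g=0, so g is the negation of that disjunction.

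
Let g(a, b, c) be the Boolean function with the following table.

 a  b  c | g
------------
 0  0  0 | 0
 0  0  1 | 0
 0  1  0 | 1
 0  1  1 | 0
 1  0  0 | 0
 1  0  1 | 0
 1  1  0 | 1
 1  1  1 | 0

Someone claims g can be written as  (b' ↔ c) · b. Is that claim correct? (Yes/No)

Evaluate (b' ↔ c) · b on each row and compare to g:
  a=0, b=0, c=0: formula gives 0, g = 0 ✓
  a=0, b=0, c=1: formula gives 0, g = 0 ✓
  a=0, b=1, c=0: formula gives 1, g = 1 ✓
  a=0, b=1, c=1: formula gives 0, g = 0 ✓
  a=1, b=0, c=0: formula gives 0, g = 0 ✓
  … (the remaining 3 rows also agree.)
No disagreement on any input; they are logically equivalent.

Yes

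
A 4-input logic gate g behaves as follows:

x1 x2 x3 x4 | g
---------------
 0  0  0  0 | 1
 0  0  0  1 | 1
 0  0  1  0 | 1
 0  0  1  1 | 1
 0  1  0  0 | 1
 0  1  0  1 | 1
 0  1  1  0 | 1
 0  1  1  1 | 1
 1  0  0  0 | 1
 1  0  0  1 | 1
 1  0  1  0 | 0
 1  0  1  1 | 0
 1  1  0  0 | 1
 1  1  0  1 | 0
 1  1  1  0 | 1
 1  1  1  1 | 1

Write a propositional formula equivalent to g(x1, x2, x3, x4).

There are just 3 zero rows: (1,0,1,0), (1,0,1,1), (1,1,0,1). Their minterms are x1·¬x2·x3·¬x4, x1·¬x2·x3·x4, x1·x2·¬x3·x4; the OR of those covers precisely the 0-outputs, and negating it yields g.

g(x1, x2, x3, x4) = not (((((x1 and not x2) and x3) and not x4) or (((x1 and not x2) and x3) and x4)) or (((x1 and x2) and not x3) and x4))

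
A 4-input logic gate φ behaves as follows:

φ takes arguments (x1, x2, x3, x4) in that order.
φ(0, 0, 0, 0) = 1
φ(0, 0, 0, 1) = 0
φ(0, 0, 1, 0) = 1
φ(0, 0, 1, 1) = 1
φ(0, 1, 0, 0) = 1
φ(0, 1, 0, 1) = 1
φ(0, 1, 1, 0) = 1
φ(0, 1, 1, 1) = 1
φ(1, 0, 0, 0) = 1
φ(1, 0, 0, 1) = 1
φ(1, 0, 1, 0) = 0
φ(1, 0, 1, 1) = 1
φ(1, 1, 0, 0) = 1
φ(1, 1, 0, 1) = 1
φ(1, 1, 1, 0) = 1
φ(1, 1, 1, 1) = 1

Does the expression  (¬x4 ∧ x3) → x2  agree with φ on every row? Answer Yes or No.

No

Check the formula against φ row by row:
  x1=0, x2=0, x3=0, x4=0: formula gives 1, φ = 1 ✓
  x1=0, x2=0, x3=0, x4=1: formula gives 1, but φ = 0 ✗
Row (0,0,0,1) is a counterexample, so the formula is not equivalent to φ.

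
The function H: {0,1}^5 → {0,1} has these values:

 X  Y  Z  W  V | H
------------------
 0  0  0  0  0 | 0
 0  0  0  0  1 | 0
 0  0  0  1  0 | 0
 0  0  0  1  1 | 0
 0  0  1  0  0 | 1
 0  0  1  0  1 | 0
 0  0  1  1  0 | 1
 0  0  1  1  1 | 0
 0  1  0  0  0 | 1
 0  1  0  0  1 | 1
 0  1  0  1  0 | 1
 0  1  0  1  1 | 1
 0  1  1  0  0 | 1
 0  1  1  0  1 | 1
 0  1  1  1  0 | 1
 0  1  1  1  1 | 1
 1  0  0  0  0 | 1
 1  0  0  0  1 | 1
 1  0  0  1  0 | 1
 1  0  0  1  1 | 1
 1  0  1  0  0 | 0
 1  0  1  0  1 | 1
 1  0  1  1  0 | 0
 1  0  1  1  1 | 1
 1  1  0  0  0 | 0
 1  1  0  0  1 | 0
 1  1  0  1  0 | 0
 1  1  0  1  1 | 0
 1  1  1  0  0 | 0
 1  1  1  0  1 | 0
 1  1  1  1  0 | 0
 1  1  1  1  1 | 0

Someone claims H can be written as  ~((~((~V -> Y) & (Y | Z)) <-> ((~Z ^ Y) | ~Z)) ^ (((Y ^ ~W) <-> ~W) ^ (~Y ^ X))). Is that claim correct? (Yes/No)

Yes

Test each input against both H and the formula:
  X=0, Y=0, Z=0, W=0, V=0: formula gives 0, H = 0 ✓
  X=0, Y=0, Z=0, W=0, V=1: formula gives 0, H = 0 ✓
  X=0, Y=0, Z=0, W=1, V=0: formula gives 0, H = 0 ✓
  X=0, Y=0, Z=0, W=1, V=1: formula gives 0, H = 0 ✓
  …and likewise for the remaining 28 rows.
Every row agrees, so the formula is equivalent.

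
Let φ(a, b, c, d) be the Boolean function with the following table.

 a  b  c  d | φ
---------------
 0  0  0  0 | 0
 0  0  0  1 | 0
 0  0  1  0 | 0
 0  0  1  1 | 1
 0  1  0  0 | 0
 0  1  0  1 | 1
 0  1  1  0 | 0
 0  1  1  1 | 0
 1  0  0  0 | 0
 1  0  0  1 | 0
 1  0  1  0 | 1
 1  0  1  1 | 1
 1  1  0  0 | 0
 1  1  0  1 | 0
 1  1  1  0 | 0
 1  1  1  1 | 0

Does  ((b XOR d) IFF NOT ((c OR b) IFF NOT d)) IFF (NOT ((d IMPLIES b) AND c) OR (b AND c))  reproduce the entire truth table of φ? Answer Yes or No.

No

Test each input against both φ and the formula:
  a=0, b=0, c=0, d=0: formula gives 0, φ = 0 ✓
  a=0, b=0, c=0, d=1: formula gives 0, φ = 0 ✓
  a=0, b=0, c=1, d=0: formula gives 0, φ = 0 ✓
  a=0, b=0, c=1, d=1: formula gives 1, φ = 1 ✓
  …
  a=0, b=1, c=0, d=1: formula gives 0, but φ = 1 ✗
A single disagreement suffices: at (0,1,0,1) they differ, so the formula does not compute φ.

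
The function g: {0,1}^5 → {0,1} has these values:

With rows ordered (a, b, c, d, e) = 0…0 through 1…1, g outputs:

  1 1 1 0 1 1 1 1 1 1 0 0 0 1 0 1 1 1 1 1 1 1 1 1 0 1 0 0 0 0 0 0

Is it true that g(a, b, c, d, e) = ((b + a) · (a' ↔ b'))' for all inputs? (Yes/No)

Test each input against both g and the formula:
  a=0, b=0, c=0, d=0, e=0: formula gives 1, g = 1 ✓
  a=0, b=0, c=0, d=0, e=1: formula gives 1, g = 1 ✓
  a=0, b=0, c=0, d=1, e=0: formula gives 1, g = 1 ✓
  a=0, b=0, c=0, d=1, e=1: formula gives 1, but g = 0 ✗
A single disagreement suffices: at (0,0,0,1,1) they differ, so the formula does not compute g.

No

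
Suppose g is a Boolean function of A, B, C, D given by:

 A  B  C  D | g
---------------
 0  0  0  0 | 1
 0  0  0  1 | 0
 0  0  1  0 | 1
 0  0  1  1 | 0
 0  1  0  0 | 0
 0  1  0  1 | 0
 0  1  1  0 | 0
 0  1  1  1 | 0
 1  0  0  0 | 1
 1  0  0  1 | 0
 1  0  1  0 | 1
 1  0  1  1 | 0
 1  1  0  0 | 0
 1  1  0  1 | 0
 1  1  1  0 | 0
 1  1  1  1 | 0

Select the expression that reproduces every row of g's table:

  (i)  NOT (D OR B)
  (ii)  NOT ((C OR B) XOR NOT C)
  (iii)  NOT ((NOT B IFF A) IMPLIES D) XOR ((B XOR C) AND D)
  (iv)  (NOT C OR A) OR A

(ii) fails at (0,0,0,0): the formula yields 0, g is 1.
(iii) fails at (0,0,0,0): the formula yields 0, g is 1.
(iv) fails at (0,0,0,1): the formula yields 1, g is 0.
(i) is the remaining candidate, and it agrees with g on all 16 inputs.

i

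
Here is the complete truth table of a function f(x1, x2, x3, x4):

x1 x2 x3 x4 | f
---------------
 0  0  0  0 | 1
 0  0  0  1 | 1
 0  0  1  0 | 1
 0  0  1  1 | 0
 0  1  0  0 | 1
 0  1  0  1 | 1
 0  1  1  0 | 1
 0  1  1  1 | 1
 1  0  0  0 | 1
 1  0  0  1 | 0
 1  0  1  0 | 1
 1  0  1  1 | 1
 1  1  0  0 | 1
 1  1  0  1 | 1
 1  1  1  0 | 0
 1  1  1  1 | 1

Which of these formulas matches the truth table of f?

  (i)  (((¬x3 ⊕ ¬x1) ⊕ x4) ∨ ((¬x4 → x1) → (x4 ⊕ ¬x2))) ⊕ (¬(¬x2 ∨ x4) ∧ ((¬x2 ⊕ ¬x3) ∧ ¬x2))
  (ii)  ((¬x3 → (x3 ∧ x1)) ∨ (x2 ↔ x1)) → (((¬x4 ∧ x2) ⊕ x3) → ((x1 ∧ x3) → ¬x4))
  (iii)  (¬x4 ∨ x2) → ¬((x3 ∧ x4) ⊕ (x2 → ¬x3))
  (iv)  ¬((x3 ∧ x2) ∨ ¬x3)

i

(ii): at (0,0,1,1) it gives 1, but f = 0 — eliminated.
(iii): at (0,0,0,0) it gives 0, but f = 1 — eliminated.
(iv): at (0,0,0,0) it gives 0, but f = 1 — eliminated.
That leaves (i). Evaluating it on every row reproduces the table of f exactly.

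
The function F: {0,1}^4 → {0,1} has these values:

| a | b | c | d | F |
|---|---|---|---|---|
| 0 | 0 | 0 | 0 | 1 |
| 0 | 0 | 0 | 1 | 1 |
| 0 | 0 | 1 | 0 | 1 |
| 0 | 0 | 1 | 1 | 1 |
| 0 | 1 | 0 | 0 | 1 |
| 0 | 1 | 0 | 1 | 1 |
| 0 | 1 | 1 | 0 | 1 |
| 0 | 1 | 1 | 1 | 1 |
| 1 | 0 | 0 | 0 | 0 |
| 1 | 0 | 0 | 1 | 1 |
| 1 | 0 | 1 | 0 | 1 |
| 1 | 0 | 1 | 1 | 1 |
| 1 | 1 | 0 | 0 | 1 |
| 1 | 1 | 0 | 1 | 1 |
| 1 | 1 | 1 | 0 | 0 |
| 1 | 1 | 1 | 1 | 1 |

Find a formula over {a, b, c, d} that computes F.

F is 0 on only 2 rows — (1,0,0,0), (1,1,1,0). Writing each as a minterm (a·¬b·¬c·¬d, a·b·c·¬d) and OR-ing them characterizes exactly where F=0, so F is the negation of that disjunction.

F(a, b, c, d) = ~((((a & ~b) & ~c) & ~d) | (((a & b) & c) & ~d))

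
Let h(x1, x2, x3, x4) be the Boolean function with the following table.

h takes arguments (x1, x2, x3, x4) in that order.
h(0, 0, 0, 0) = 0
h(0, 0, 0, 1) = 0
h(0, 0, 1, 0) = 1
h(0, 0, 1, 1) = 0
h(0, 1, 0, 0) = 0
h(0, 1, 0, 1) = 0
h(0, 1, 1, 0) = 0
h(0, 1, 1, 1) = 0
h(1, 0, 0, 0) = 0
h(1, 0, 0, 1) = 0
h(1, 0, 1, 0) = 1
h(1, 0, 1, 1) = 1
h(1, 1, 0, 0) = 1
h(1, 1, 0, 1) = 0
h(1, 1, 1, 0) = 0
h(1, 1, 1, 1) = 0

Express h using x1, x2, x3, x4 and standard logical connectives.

Collect the rows where h=1 — (0,0,1,0), (1,0,1,0), (1,0,1,1), (1,1,0,0) — and write one minterm per row: ¬x1·¬x2·x3·¬x4, x1·¬x2·x3·¬x4, x1·¬x2·x3·x4, x1·x2·¬x3·¬x4. Their union (logical OR) reproduces the table exactly.

h(x1, x2, x3, x4) = (((((NOT x1 AND NOT x2) AND x3) AND NOT x4) OR (((x1 AND NOT x2) AND x3) AND NOT x4)) OR (((x1 AND NOT x2) AND x3) AND x4)) OR (((x1 AND x2) AND NOT x3) AND NOT x4)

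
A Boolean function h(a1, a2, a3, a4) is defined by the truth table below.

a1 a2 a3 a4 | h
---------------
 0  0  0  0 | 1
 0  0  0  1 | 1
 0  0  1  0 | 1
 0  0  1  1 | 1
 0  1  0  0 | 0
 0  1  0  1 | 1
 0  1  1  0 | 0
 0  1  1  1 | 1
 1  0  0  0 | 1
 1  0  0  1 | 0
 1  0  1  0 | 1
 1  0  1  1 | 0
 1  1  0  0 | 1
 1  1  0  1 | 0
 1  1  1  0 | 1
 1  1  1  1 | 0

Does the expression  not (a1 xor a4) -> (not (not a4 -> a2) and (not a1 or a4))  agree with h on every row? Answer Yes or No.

Yes

Test each input against both h and the formula:
  a1=0, a2=0, a3=0, a4=0: formula gives 1, h = 1 ✓
  a1=0, a2=0, a3=0, a4=1: formula gives 1, h = 1 ✓
  a1=0, a2=0, a3=1, a4=0: formula gives 1, h = 1 ✓
  a1=0, a2=0, a3=1, a4=1: formula gives 1, h = 1 ✓
  …and likewise for the remaining 12 rows.
All 16 rows match — the expression computes h exactly.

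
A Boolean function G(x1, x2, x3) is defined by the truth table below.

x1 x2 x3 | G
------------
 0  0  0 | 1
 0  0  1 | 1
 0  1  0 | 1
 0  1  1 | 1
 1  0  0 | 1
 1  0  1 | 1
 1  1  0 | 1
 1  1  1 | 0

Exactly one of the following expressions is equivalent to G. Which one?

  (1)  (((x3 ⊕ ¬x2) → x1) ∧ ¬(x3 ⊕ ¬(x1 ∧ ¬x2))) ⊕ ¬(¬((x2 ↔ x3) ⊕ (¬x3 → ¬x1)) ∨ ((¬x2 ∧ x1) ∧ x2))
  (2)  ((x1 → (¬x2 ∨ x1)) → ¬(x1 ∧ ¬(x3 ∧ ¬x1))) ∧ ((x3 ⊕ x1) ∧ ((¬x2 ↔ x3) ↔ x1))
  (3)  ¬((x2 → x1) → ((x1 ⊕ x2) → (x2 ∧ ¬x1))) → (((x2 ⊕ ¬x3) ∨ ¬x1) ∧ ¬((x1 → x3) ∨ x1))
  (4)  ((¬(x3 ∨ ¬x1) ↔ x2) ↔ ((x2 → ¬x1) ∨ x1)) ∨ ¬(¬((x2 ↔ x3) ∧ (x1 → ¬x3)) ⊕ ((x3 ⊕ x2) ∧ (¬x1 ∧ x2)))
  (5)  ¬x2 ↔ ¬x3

4

(1) fails at (0,0,0): the formula yields 0, G is 1.
(2) fails at (0,0,0): the formula yields 0, G is 1.
(3) fails at (1,0,0): the formula yields 0, G is 1.
(5) fails at (0,0,1): the formula yields 0, G is 1.
Only (4) survives; checking it on all 8 rows confirms it matches G.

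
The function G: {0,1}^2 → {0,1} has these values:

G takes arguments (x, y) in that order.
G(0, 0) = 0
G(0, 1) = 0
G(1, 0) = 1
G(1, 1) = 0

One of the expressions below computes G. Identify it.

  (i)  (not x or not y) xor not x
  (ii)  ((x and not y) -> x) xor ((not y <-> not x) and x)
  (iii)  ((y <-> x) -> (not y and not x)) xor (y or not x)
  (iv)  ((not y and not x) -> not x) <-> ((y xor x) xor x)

i

(ii) disagrees with G on (0,0) (formula → 1, table → 0); rule it out.
(iii) disagrees with G on (1,1) (formula → 1, table → 0); rule it out.
(iv) disagrees with G on (0,1) (formula → 1, table → 0); rule it out.
(i) is the remaining candidate, and it agrees with G on all 4 inputs.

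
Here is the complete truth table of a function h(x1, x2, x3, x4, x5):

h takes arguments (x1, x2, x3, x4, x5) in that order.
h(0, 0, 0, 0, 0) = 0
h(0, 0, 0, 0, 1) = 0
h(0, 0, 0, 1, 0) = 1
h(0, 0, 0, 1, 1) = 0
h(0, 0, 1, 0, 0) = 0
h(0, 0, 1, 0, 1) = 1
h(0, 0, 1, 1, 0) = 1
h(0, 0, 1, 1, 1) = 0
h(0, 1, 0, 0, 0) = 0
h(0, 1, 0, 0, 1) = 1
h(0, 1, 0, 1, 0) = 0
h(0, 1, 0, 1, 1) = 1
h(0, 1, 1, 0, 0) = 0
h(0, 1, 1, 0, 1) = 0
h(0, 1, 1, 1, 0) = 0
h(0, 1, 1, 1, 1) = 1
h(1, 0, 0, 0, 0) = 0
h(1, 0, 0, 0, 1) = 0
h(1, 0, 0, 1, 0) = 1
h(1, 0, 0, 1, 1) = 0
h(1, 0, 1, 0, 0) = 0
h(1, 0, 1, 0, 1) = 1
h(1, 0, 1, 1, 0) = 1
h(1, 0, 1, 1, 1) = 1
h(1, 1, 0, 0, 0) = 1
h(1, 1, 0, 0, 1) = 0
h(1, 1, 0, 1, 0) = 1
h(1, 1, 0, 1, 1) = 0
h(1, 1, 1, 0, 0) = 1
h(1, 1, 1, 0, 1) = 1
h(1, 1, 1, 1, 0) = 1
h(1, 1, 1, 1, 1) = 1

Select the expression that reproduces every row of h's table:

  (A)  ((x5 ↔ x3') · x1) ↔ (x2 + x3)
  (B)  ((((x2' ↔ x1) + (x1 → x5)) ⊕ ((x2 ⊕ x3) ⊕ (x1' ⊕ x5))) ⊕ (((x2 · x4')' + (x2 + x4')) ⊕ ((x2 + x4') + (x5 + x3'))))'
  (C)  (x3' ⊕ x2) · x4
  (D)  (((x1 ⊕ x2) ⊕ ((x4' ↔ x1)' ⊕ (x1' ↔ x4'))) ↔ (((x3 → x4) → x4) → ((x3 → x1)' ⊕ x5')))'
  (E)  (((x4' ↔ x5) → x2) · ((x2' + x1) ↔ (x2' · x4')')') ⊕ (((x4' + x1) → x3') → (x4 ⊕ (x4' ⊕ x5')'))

E

(A): at (0,0,0,0,0) it gives 1, but h = 0 — eliminated.
(B): at (0,0,0,0,0) it gives 1, but h = 0 — eliminated.
(C): at (0,0,0,1,1) it gives 1, but h = 0 — eliminated.
(D): at (0,0,0,0,0) it gives 1, but h = 0 — eliminated.
Only (E) survives; checking it on all 32 rows confirms it matches h.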